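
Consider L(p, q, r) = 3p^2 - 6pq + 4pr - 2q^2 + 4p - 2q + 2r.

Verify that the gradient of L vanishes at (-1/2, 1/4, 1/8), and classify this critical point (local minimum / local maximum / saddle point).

saddle point

∇L = (6p - 6q + 4r + 4, -6p - 4q - 2, 4p + 2); substituting (-1/2, 1/4, 1/8) gives ∇L = (0, 0, 0), so (-1/2, 1/4, 1/8) is indeed a critical point.
The Hessian is constant: H = [[6, -6, 4], [-6, -4, 0], [4, 0, 0]].
Leading principal minors: Δ₁ = 6, Δ₂ = -60, Δ₃ = 64.
The minors fit neither the all-positive nor the alternating-sign pattern, so H is indefinite: a saddle point.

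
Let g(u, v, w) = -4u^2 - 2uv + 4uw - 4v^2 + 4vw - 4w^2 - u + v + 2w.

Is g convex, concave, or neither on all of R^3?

g is quadratic, so its Hessian is the constant matrix H = [[-8, -2, 4], [-2, -8, 4], [4, 4, -8]].
Leading principal minors: -8, 60, -288.
Signs alternate −, +, − ⇒ H ≺ 0 ⇒ concave.

concave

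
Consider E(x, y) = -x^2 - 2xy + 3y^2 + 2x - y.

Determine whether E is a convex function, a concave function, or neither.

E is quadratic, so its Hessian is the constant matrix H = [[-2, -2], [-2, 6]].
det(H) = -16, tr(H) = 4.
det(H) < 0, so H is indefinite: neither convex nor concave.

neither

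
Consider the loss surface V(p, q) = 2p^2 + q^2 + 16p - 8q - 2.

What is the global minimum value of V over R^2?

V(p,q) separates as A(p) + B(q) − 2, so its minimum is min A + min B − 2.
A'(p) = 4p + 16 vanishes at p ∈ {-4}; B'(q) = 2q - 8 vanishes at q ∈ {4}.
Local minima of A (where A''>0): A(-4)=-32. Local minima of B: B(4)=-16.
So the global minimum of V is A(-4) + B(4) − 2 = -32 − 16 − 2 = -50, attained at (-4, 4).

-50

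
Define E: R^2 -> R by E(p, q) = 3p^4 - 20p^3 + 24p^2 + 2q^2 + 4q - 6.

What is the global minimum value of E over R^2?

-136

E(p,q) separates as A(p) + B(q) − 6, so its minimum is min A + min B − 6.
A'(p) = 12p(p - 4)(p - 1) vanishes at p ∈ {0, 1, 4}; B'(q) = 4q + 4 vanishes at q ∈ {-1}.
Local minima of A (where A''>0): A(0)=0, A(4)=-128. Local minima of B: B(-1)=-2.
So the global minimum of E is A(4) + B(-1) − 6 = -128 − 2 − 6 = -136, attained at (4, -1).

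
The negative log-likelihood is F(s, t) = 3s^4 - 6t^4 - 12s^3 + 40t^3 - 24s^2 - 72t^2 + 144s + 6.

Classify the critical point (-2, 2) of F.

The mixed partial ∂²F/∂s∂t is 0, so the Hessian at any point is diag(F_ss, F_tt) = diag(12(3s^2 - 6s - 4), 24(-3t^2 + 10t - 6)).
At (-2, 2): H = diag(240, 48).
Both eigenvalues are positive, so H is positive definite: a local minimum.

local minimum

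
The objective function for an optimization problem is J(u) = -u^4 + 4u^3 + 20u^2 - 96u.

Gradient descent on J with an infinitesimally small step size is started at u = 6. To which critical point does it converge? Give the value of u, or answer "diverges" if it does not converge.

J'(u) = -4(u - 4)(u - 2)(u + 3), so J'(6) = -288.
Gradient descent moves in the -J' direction, i.e. u is increasing.
There is no critical point above u=6, and J' keeps the same sign, so the iterate runs off to +∞.

diverges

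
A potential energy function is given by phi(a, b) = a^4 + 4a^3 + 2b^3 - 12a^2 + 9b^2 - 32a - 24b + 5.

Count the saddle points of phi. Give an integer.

phi separates as a function of a plus a function of b, so ∇phi=0 decouples.
∂phi/∂a = 4(a - 2)(a + 1)(a + 4) = 0 at a ∈ {-4, -1, 2}; ∂phi/∂b = 6(b - 1)(b + 4) = 0 at b ∈ {-4, 1}.
The Hessian is diagonal: diag(phi_aa, phi_bb). Second derivatives: phi_aa(-4)=72, phi_aa(-1)=-36, phi_aa(2)=72; phi_bb(-4)=-30, phi_bb(1)=30.
Saddle points occur where the two diagonal entries have opposite signs: (-4, -4), (-1, 1), (2, -4). Count: 3.

3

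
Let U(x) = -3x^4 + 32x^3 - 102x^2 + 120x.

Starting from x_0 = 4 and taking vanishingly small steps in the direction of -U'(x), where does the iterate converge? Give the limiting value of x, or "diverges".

2

U'(x) = -12(x - 5)(x - 2)(x - 1), so U'(4) = 72.
Gradient descent moves in the -U' direction, i.e. x is decreasing.
The nearest critical point in that direction is x = 2, where U'' = 36 > 0 (a local minimum). The iterate converges there.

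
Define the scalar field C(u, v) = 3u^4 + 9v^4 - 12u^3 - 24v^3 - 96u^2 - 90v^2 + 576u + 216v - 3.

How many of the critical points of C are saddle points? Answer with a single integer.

4

C separates as a function of u plus a function of v, so ∇C=0 decouples.
∂C/∂u = 12(u - 4)(u - 3)(u + 4) = 0 at u ∈ {-4, 3, 4}; ∂C/∂v = 36(v - 3)(v - 1)(v + 2) = 0 at v ∈ {-2, 1, 3}.
The Hessian is diagonal: diag(C_uu, C_vv). Second derivatives: C_uu(-4)=672, C_uu(3)=-84, C_uu(4)=96; C_vv(-2)=540, C_vv(1)=-216, C_vv(3)=360.
Saddle points occur where the two diagonal entries have opposite signs: (-4, 1), (3, -2), (3, 3), (4, 1). Count: 4.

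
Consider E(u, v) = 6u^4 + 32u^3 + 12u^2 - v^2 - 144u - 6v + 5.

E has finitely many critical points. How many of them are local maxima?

E separates as a function of u plus a function of v, so ∇E=0 decouples.
∂E/∂u = 24(u - 1)(u + 2)(u + 3) = 0 at u ∈ {-3, -2, 1}; ∂E/∂v = -2(v + 3) = 0 at v ∈ {-3}.
The Hessian is diagonal: diag(E_uu, E_vv). Second derivatives: E_uu(-3)=96, E_uu(-2)=-72, E_uu(1)=288; E_vv(-3)=-2.
Local maxima occur where both diagonal entries negative: (-2, -3). Count: 1.

1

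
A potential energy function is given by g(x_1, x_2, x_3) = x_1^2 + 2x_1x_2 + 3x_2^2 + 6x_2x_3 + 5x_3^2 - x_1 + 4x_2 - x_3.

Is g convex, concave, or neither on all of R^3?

g is quadratic, so its Hessian is the constant matrix H = [[2, 2, 0], [2, 6, 6], [0, 6, 10]].
Leading principal minors: 2, 8, 8.
All positive ⇒ H ≻ 0 ⇒ convex.

convex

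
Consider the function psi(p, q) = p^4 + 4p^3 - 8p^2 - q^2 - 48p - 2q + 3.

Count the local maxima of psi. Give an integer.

psi separates as a function of p plus a function of q, so ∇psi=0 decouples.
∂psi/∂p = 4(p - 2)(p + 2)(p + 3) = 0 at p ∈ {-3, -2, 2}; ∂psi/∂q = -2(q + 1) = 0 at q ∈ {-1}.
The Hessian is diagonal: diag(psi_pp, psi_qq). Second derivatives: psi_pp(-3)=20, psi_pp(-2)=-16, psi_pp(2)=80; psi_qq(-1)=-2.
Local maxima occur where both diagonal entries negative: (-2, -1). Count: 1.

1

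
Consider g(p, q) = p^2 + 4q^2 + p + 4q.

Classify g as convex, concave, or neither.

convex

g is quadratic, so its Hessian is the constant matrix H = [[2, 0], [0, 8]].
det(H) = 16, tr(H) = 10.
det(H) > 0 and tr(H) > 0, so H is positive definite everywhere: convex.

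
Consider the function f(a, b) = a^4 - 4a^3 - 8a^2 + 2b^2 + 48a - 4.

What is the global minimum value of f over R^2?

f(a,b) separates as P(a) + Q(b) − 4, so its minimum is min P + min Q − 4.
P'(a) = 4(a - 3)(a - 2)(a + 2) vanishes at a ∈ {-2, 2, 3}; Q'(b) = 4b vanishes at b ∈ {0}.
Local minima of P (where P''>0): P(-2)=-80, P(3)=45. Local minima of Q: Q(0)=0.
So the global minimum of f is P(-2) + Q(0) − 4 = -80 + 0 − 4 = -84, attained at (-2, 0).

-84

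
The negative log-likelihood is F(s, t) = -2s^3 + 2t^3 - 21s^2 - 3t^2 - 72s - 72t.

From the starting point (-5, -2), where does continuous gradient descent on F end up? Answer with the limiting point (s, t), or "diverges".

F is separable, so gradient descent decouples: s follows -∂F/∂s, t follows -∂F/∂t.
∂F/∂s = -6(s + 3)(s + 4); at s=-5 this is -12, so s increases.
∂F/∂t = 6(t - 4)(t + 3); at t=-2 this is -36, so t increases.
s converges to its nearest critical value -4 (a local min of the s-part); t converges to 4. The iterate converges to (-4, 4).

(-4, 4)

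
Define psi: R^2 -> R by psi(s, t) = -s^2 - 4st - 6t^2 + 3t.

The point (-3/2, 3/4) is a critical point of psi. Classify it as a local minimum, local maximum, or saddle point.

local maximum

The Hessian of psi is constant: H = [[-2, -4], [-4, -12]].
det(H) = (-2)·(-12) − (-4)² = 8.
det(H) > 0 and tr(H) = -14 < 0, so H is negative definite and the point is a local maximum.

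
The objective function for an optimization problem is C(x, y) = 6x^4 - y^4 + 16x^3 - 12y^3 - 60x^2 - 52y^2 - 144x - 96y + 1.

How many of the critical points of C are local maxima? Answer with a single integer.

C separates as a function of x plus a function of y, so ∇C=0 decouples.
∂C/∂x = 24(x - 2)(x + 1)(x + 3) = 0 at x ∈ {-3, -1, 2}; ∂C/∂y = -4(y + 2)(y + 3)(y + 4) = 0 at y ∈ {-4, -3, -2}.
The Hessian is diagonal: diag(C_xx, C_yy). Second derivatives: C_xx(-3)=240, C_xx(-1)=-144, C_xx(2)=360; C_yy(-4)=-8, C_yy(-3)=4, C_yy(-2)=-8.
Local maxima occur where both diagonal entries negative: (-1, -4), (-1, -2). Count: 2.

2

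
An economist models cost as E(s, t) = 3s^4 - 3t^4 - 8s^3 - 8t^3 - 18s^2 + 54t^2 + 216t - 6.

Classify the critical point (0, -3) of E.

The mixed partial ∂²E/∂s∂t is 0, so the Hessian at any point is diag(E_ss, E_tt) = diag(12(3s^2 - 4s - 3), 12(-3t^2 - 4t + 9)).
At (0, -3): H = diag(-36, -72).
Both eigenvalues are negative, so H is negative definite: a local maximum.

local maximum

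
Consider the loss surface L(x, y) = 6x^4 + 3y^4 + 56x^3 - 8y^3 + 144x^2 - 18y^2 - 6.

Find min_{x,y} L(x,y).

-141

L(x,y) separates as P(x) + Q(y) − 6, so its minimum is min P + min Q − 6.
P'(x) = 24x(x + 3)(x + 4) vanishes at x ∈ {-4, -3, 0}; Q'(y) = 12y(y - 3)(y + 1) vanishes at y ∈ {-1, 0, 3}.
Local minima of P (where P''>0): P(-4)=256, P(0)=0. Local minima of Q: Q(-1)=-7, Q(3)=-135.
So the global minimum of L is P(0) + Q(3) − 6 = 0 − 135 − 6 = -141, attained at (0, 3).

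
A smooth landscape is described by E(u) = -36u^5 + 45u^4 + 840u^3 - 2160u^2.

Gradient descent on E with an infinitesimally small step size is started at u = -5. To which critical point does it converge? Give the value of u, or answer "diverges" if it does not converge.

-4

E'(u) = -180u(u - 3)(u - 2)(u + 4), so E'(-5) = -50400.
Gradient descent moves in the -E' direction, i.e. u is increasing.
The nearest critical point in that direction is u = -4, where E'' = 30240 > 0 (a local minimum). The iterate converges there.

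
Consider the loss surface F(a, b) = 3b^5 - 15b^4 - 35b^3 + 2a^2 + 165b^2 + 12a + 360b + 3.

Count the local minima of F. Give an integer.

F separates as a function of a plus a function of b, so ∇F=0 decouples.
∂F/∂a = 4(a + 3) = 0 at a ∈ {-3}; ∂F/∂b = 15(b - 4)(b - 3)(b + 1)(b + 2) = 0 at b ∈ {-2, -1, 3, 4}.
The Hessian is diagonal: diag(F_aa, F_bb). Second derivatives: F_aa(-3)=4; F_bb(-2)=-450, F_bb(-1)=300, F_bb(3)=-300, F_bb(4)=450.
Local minima occur where both diagonal entries positive: (-3, -1), (-3, 4). Count: 2.

2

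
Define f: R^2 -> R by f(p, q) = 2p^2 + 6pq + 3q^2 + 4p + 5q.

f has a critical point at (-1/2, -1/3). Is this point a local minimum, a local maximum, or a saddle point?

The Hessian of f is constant: H = [[4, 6], [6, 6]].
det(H) = 4·6 − 6² = -12.
Since det(H) < 0, H is indefinite and the critical point is a saddle point.

saddle point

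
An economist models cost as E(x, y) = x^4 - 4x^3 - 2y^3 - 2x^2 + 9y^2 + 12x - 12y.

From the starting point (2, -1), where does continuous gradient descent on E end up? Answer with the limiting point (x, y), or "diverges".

E is separable, so gradient descent decouples: x follows -∂E/∂x, y follows -∂E/∂y.
∂E/∂x = 4(x - 3)(x - 1)(x + 1); at x=2 this is -12, so x increases.
∂E/∂y = -6(y - 2)(y - 1); at y=-1 this is -36, so y increases.
x converges to its nearest critical value 3 (a local min of the x-part); y converges to 1. The iterate converges to (3, 1).

(3, 1)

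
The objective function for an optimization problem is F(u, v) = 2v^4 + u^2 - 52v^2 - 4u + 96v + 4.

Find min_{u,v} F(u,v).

-704

F(u,v) separates as P(u) + Q(v) + 4, so its minimum is min P + min Q + 4.
P'(u) = 2u - 4 vanishes at u ∈ {2}; Q'(v) = 8(v - 3)(v - 1)(v + 4) vanishes at v ∈ {-4, 1, 3}.
Local minima of P (where P''>0): P(2)=-4. Local minima of Q: Q(-4)=-704, Q(3)=-18.
So the global minimum of F is P(2) + Q(-4) + 4 = -4 − 704 + 4 = -704, attained at (2, -4).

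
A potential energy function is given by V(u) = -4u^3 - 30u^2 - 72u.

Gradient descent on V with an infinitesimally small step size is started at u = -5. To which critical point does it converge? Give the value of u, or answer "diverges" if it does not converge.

-3

V'(u) = -12(u + 2)(u + 3), so V'(-5) = -72.
Gradient descent moves in the -V' direction, i.e. u is increasing.
The nearest critical point in that direction is u = -3, where V'' = 12 > 0 (a local minimum). The iterate converges there.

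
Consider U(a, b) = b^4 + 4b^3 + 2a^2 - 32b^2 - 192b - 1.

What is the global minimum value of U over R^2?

U(a,b) separates as P(a) + Q(b) − 1, so its minimum is min P + min Q − 1.
P'(a) = 4a vanishes at a ∈ {0}; Q'(b) = 4(b - 4)(b + 3)(b + 4) vanishes at b ∈ {-4, -3, 4}.
Local minima of P (where P''>0): P(0)=0. Local minima of Q: Q(-4)=256, Q(4)=-768.
So the global minimum of U is P(0) + Q(4) − 1 = 0 − 768 − 1 = -769, attained at (0, 4).

-769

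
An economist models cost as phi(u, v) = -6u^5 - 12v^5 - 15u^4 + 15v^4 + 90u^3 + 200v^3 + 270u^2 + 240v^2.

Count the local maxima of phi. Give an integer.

4

phi separates as a function of u plus a function of v, so ∇phi=0 decouples.
∂phi/∂u = -30u(u - 3)(u + 2)(u + 3) = 0 at u ∈ {-3, -2, 0, 3}; ∂phi/∂v = -60v(v - 4)(v + 1)(v + 2) = 0 at v ∈ {-2, -1, 0, 4}.
The Hessian is diagonal: diag(phi_uu, phi_vv). Second derivatives: phi_uu(-3)=540, phi_uu(-2)=-300, phi_uu(0)=540, phi_uu(3)=-2700; phi_vv(-2)=720, phi_vv(-1)=-300, phi_vv(0)=480, phi_vv(4)=-7200.
Local maxima occur where both diagonal entries negative: (-2, -1), (-2, 4), (3, -1), (3, 4). Count: 4.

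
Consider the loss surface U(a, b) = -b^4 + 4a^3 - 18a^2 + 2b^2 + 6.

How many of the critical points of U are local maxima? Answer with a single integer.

U separates as a function of a plus a function of b, so ∇U=0 decouples.
∂U/∂a = 12a(a - 3) = 0 at a ∈ {0, 3}; ∂U/∂b = -4b(b - 1)(b + 1) = 0 at b ∈ {-1, 0, 1}.
The Hessian is diagonal: diag(U_aa, U_bb). Second derivatives: U_aa(0)=-36, U_aa(3)=36; U_bb(-1)=-8, U_bb(0)=4, U_bb(1)=-8.
Local maxima occur where both diagonal entries negative: (0, -1), (0, 1). Count: 2.

2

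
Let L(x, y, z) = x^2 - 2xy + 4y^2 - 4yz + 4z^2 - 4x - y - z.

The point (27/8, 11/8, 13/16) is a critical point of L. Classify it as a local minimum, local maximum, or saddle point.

local minimum

The Hessian is constant: H = [[2, -2, 0], [-2, 8, -4], [0, -4, 8]].
Leading principal minors: Δ₁ = 2, Δ₂ = 12, Δ₃ = 64.
All leading minors are positive, so H is positive definite: a local minimum.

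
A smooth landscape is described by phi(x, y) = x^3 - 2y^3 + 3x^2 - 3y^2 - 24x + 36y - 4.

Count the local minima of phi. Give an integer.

phi separates as a function of x plus a function of y, so ∇phi=0 decouples.
∂phi/∂x = 3(x - 2)(x + 4) = 0 at x ∈ {-4, 2}; ∂phi/∂y = -6(y - 2)(y + 3) = 0 at y ∈ {-3, 2}.
The Hessian is diagonal: diag(phi_xx, phi_yy). Second derivatives: phi_xx(-4)=-18, phi_xx(2)=18; phi_yy(-3)=30, phi_yy(2)=-30.
Local minima occur where both diagonal entries positive: (2, -3). Count: 1.

1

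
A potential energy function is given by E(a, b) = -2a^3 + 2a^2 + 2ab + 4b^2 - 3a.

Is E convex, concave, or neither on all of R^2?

The term -2a^3 is cubic, so the Hessian is not constant.
∂²E/∂a² = -12a + 4, which takes both signs as a varies (negative for sufficiently large a). A diagonal entry of the Hessian changing sign means the Hessian is neither positive- nor negative-semidefinite on all of R^2.

neither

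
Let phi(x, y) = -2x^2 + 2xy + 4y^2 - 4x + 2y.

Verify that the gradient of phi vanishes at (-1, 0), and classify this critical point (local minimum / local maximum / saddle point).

∇phi = (-4x + 2y - 4, 2x + 8y + 2); substituting (-1, 0) gives ∇phi = (0, 0), so (-1, 0) is indeed a critical point.
The Hessian of phi is constant: H = [[-4, 2], [2, 8]].
det(H) = (-4)·8 − 2² = -36.
Since det(H) < 0, H is indefinite and the critical point is a saddle point.

saddle point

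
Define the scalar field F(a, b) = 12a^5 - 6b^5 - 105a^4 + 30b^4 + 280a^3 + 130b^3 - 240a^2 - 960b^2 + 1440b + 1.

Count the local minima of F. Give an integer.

4

F separates as a function of a plus a function of b, so ∇F=0 decouples.
∂F/∂a = 60a(a - 4)(a - 2)(a - 1) = 0 at a ∈ {0, 1, 2, 4}; ∂F/∂b = -30(b - 4)(b - 3)(b - 1)(b + 4) = 0 at b ∈ {-4, 1, 3, 4}.
The Hessian is diagonal: diag(F_aa, F_bb). Second derivatives: F_aa(0)=-480, F_aa(1)=180, F_aa(2)=-240, F_aa(4)=1440; F_bb(-4)=8400, F_bb(1)=-900, F_bb(3)=420, F_bb(4)=-720.
Local minima occur where both diagonal entries positive: (1, -4), (1, 3), (4, -4), (4, 3). Count: 4.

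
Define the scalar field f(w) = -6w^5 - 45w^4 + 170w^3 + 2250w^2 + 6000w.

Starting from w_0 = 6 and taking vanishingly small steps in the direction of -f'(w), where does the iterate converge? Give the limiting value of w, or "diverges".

diverges

f'(w) = -30(w - 5)(w + 2)(w + 4)(w + 5), so f'(6) = -26400.
Gradient descent moves in the -f' direction, i.e. w is increasing.
There is no critical point above w=6, and f' keeps the same sign, so the iterate runs off to +∞.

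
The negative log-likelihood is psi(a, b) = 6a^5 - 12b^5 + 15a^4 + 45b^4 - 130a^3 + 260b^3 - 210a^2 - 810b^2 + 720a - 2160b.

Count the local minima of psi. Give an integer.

psi separates as a function of a plus a function of b, so ∇psi=0 decouples.
∂psi/∂a = 30(a - 3)(a - 1)(a + 2)(a + 4) = 0 at a ∈ {-4, -2, 1, 3}; ∂psi/∂b = -60(b - 4)(b - 3)(b + 1)(b + 3) = 0 at b ∈ {-3, -1, 3, 4}.
The Hessian is diagonal: diag(psi_aa, psi_bb). Second derivatives: psi_aa(-4)=-2100, psi_aa(-2)=900, psi_aa(1)=-900, psi_aa(3)=2100; psi_bb(-3)=5040, psi_bb(-1)=-2400, psi_bb(3)=1440, psi_bb(4)=-2100.
Local minima occur where both diagonal entries positive: (-2, -3), (-2, 3), (3, -3), (3, 3). Count: 4.

4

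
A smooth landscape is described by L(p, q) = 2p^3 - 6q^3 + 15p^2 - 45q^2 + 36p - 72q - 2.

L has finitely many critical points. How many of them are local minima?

1

L separates as a function of p plus a function of q, so ∇L=0 decouples.
∂L/∂p = 6(p + 2)(p + 3) = 0 at p ∈ {-3, -2}; ∂L/∂q = -18(q + 1)(q + 4) = 0 at q ∈ {-4, -1}.
The Hessian is diagonal: diag(L_pp, L_qq). Second derivatives: L_pp(-3)=-6, L_pp(-2)=6; L_qq(-4)=54, L_qq(-1)=-54.
Local minima occur where both diagonal entries positive: (-2, -4). Count: 1.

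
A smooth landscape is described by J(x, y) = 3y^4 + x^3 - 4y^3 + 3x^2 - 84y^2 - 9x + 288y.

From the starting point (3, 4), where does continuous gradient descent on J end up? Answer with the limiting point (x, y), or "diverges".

(1, 3)

J is separable, so gradient descent decouples: x follows -∂J/∂x, y follows -∂J/∂y.
∂J/∂x = 3(x - 1)(x + 3); at x=3 this is 36, so x decreases.
∂J/∂y = 12(y - 3)(y - 2)(y + 4); at y=4 this is 192, so y decreases.
x converges to its nearest critical value 1 (a local min of the x-part); y converges to 3. The iterate converges to (1, 3).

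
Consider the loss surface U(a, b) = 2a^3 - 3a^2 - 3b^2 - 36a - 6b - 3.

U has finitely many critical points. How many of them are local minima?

U separates as a function of a plus a function of b, so ∇U=0 decouples.
∂U/∂a = 6(a - 3)(a + 2) = 0 at a ∈ {-2, 3}; ∂U/∂b = -6(b + 1) = 0 at b ∈ {-1}.
The Hessian is diagonal: diag(U_aa, U_bb). Second derivatives: U_aa(-2)=-30, U_aa(3)=30; U_bb(-1)=-6.
Local minima occur where both diagonal entries positive: none. Count: 0.

0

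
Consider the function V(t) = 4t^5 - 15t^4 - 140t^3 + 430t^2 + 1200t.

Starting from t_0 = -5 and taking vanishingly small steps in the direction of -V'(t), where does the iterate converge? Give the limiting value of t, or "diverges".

V'(t) = 20(t - 5)(t - 3)(t + 1)(t + 4), so V'(-5) = 6400.
Gradient descent moves in the -V' direction, i.e. t is decreasing.
There is no critical point below t=-5, and V' keeps the same sign, so the iterate runs off to −∞.

diverges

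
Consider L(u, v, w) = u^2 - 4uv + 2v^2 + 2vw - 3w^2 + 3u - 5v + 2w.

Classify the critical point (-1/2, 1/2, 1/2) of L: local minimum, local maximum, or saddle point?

saddle point

The Hessian is constant: H = [[2, -4, 0], [-4, 4, 2], [0, 2, -6]].
Leading principal minors: Δ₁ = 2, Δ₂ = -8, Δ₃ = 40.
The minors fit neither the all-positive nor the alternating-sign pattern, so H is indefinite: a saddle point.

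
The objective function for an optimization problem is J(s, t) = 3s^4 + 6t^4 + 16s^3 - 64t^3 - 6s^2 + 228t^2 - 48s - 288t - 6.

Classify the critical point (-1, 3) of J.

The mixed partial ∂²J/∂s∂t is 0, so the Hessian at any point is diag(J_ss, J_tt) = diag(12(3s^2 + 8s - 1), 24(3t^2 - 16t + 19)).
At (-1, 3): H = diag(-72, -48).
Both eigenvalues are negative, so H is negative definite: a local maximum.

local maximum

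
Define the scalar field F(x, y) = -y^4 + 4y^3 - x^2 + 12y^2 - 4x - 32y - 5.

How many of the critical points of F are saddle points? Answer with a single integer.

1

F separates as a function of x plus a function of y, so ∇F=0 decouples.
∂F/∂x = -2(x + 2) = 0 at x ∈ {-2}; ∂F/∂y = -4(y - 4)(y - 1)(y + 2) = 0 at y ∈ {-2, 1, 4}.
The Hessian is diagonal: diag(F_xx, F_yy). Second derivatives: F_xx(-2)=-2; F_yy(-2)=-72, F_yy(1)=36, F_yy(4)=-72.
Saddle points occur where the two diagonal entries have opposite signs: (-2, 1). Count: 1.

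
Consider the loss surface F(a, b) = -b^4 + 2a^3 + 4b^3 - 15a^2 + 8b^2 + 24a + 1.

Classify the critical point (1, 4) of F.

local maximum

The mixed partial ∂²F/∂a∂b is 0, so the Hessian at any point is diag(F_aa, F_bb) = diag(6(2a - 5), 4(-3b^2 + 6b + 4)).
At (1, 4): H = diag(-18, -80).
Both eigenvalues are negative, so H is negative definite: a local maximum.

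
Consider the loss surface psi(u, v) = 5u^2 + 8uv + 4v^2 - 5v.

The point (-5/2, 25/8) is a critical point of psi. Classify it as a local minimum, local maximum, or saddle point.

local minimum

The Hessian of psi is constant: H = [[10, 8], [8, 8]].
det(H) = 10·8 − 8² = 16.
det(H) > 0 and tr(H) = 18 > 0, so H is positive definite and the point is a local minimum.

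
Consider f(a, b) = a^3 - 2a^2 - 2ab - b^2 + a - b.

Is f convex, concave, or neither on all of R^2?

The term a^3 is cubic, so the Hessian is not constant.
∂²f/∂a² = 6a - 4, which takes both signs as a varies (negative for sufficiently negative a). A diagonal entry of the Hessian changing sign means the Hessian is neither positive- nor negative-semidefinite on all of R^2.

neither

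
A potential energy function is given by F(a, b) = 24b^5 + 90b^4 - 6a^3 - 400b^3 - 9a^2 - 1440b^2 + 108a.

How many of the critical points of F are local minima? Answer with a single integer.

2

F separates as a function of a plus a function of b, so ∇F=0 decouples.
∂F/∂a = -18(a - 2)(a + 3) = 0 at a ∈ {-3, 2}; ∂F/∂b = 120b(b - 3)(b + 2)(b + 4) = 0 at b ∈ {-4, -2, 0, 3}.
The Hessian is diagonal: diag(F_aa, F_bb). Second derivatives: F_aa(-3)=90, F_aa(2)=-90; F_bb(-4)=-6720, F_bb(-2)=2400, F_bb(0)=-2880, F_bb(3)=12600.
Local minima occur where both diagonal entries positive: (-3, -2), (-3, 3). Count: 2.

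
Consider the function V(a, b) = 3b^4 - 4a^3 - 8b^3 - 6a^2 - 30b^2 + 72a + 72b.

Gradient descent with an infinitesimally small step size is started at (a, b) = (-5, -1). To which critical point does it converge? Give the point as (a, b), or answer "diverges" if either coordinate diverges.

(-3, -2)

V is separable, so gradient descent decouples: a follows -∂V/∂a, b follows -∂V/∂b.
∂V/∂a = -12(a - 2)(a + 3); at a=-5 this is -168, so a increases.
∂V/∂b = 12(b - 3)(b - 1)(b + 2); at b=-1 this is 96, so b decreases.
a converges to its nearest critical value -3 (a local min of the a-part); b converges to -2. The iterate converges to (-3, -2).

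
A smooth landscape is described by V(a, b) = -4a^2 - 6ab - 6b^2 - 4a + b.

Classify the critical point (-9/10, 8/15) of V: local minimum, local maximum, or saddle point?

The Hessian of V is constant: H = [[-8, -6], [-6, -12]].
det(H) = (-8)·(-12) − (-6)² = 60.
det(H) > 0 and tr(H) = -20 < 0, so H is negative definite and the point is a local maximum.

local maximum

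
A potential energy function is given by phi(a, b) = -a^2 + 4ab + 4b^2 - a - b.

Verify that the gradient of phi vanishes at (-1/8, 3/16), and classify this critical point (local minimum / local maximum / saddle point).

saddle point

∇phi = (-2a + 4b - 1, 4a + 8b - 1); substituting (-1/8, 3/16) gives ∇phi = (0, 0), so (-1/8, 3/16) is indeed a critical point.
The Hessian of phi is constant: H = [[-2, 4], [4, 8]].
det(H) = (-2)·8 − 4² = -32.
Since det(H) < 0, H is indefinite and the critical point is a saddle point.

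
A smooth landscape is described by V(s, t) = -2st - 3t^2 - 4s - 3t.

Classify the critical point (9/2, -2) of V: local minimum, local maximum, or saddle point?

saddle point

The Hessian of V is constant: H = [[0, -2], [-2, -6]].
det(H) = 0·(-6) − (-2)² = -4.
Since det(H) < 0, H is indefinite and the critical point is a saddle point.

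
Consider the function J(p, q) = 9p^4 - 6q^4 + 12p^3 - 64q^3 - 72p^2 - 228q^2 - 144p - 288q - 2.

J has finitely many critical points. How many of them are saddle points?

J separates as a function of p plus a function of q, so ∇J=0 decouples.
∂J/∂p = 36(p - 2)(p + 1)(p + 2) = 0 at p ∈ {-2, -1, 2}; ∂J/∂q = -24(q + 1)(q + 3)(q + 4) = 0 at q ∈ {-4, -3, -1}.
The Hessian is diagonal: diag(J_pp, J_qq). Second derivatives: J_pp(-2)=144, J_pp(-1)=-108, J_pp(2)=432; J_qq(-4)=-72, J_qq(-3)=48, J_qq(-1)=-144.
Saddle points occur where the two diagonal entries have opposite signs: (-2, -4), (-2, -1), (-1, -3), (2, -4), (2, -1). Count: 5.

5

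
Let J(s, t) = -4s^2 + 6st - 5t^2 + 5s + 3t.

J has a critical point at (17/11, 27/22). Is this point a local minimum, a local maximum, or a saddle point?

local maximum

The Hessian of J is constant: H = [[-8, 6], [6, -10]].
det(H) = (-8)·(-10) − 6² = 44.
det(H) > 0 and tr(H) = -18 < 0, so H is negative definite and the point is a local maximum.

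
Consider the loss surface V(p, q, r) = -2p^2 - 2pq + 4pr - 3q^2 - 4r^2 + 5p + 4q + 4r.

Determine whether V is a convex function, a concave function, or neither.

V is quadratic, so its Hessian is the constant matrix H = [[-4, -2, 4], [-2, -6, 0], [4, 0, -8]].
Leading principal minors: -4, 20, -64.
Signs alternate −, +, − ⇒ H ≺ 0 ⇒ concave.

concave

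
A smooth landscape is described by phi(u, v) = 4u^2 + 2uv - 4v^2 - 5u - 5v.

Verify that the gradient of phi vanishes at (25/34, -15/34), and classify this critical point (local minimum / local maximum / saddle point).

saddle point

∇phi = (8u + 2v - 5, 2u - 8v - 5); substituting (25/34, -15/34) gives ∇phi = (0, 0), so (25/34, -15/34) is indeed a critical point.
The Hessian of phi is constant: H = [[8, 2], [2, -8]].
det(H) = 8·(-8) − 2² = -68.
Since det(H) < 0, H is indefinite and the critical point is a saddle point.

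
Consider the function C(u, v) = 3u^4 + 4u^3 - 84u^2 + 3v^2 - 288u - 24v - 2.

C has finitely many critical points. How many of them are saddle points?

1

C separates as a function of u plus a function of v, so ∇C=0 decouples.
∂C/∂u = 12(u - 4)(u + 2)(u + 3) = 0 at u ∈ {-3, -2, 4}; ∂C/∂v = 6(v - 4) = 0 at v ∈ {4}.
The Hessian is diagonal: diag(C_uu, C_vv). Second derivatives: C_uu(-3)=84, C_uu(-2)=-72, C_uu(4)=504; C_vv(4)=6.
Saddle points occur where the two diagonal entries have opposite signs: (-2, 4). Count: 1.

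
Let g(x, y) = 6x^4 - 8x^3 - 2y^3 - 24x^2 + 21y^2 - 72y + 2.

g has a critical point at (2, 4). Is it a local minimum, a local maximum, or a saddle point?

saddle point

The mixed partial ∂²g/∂x∂y is 0, so the Hessian at any point is diag(g_xx, g_yy) = diag(24(3x^2 - 2x - 2), 6(-2y + 7)).
At (2, 4): H = diag(144, -6).
The eigenvalues have opposite signs, so H is indefinite: a saddle point.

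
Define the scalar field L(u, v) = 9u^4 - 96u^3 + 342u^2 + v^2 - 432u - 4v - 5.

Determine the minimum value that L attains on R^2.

-186

L(u,v) separates as P(u) + Q(v) − 5, so its minimum is min P + min Q − 5.
P'(u) = 36(u - 4)(u - 3)(u - 1) vanishes at u ∈ {1, 3, 4}; Q'(v) = 2v - 4 vanishes at v ∈ {2}.
Local minima of P (where P''>0): P(1)=-177, P(4)=-96. Local minima of Q: Q(2)=-4.
So the global minimum of L is P(1) + Q(2) − 5 = -177 − 4 − 5 = -186, attained at (1, 2).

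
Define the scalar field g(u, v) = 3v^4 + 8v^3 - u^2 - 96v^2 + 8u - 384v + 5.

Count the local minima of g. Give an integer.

0

g separates as a function of u plus a function of v, so ∇g=0 decouples.
∂g/∂u = -2(u - 4) = 0 at u ∈ {4}; ∂g/∂v = 12(v - 4)(v + 2)(v + 4) = 0 at v ∈ {-4, -2, 4}.
The Hessian is diagonal: diag(g_uu, g_vv). Second derivatives: g_uu(4)=-2; g_vv(-4)=192, g_vv(-2)=-144, g_vv(4)=576.
Local minima occur where both diagonal entries positive: none. Count: 0.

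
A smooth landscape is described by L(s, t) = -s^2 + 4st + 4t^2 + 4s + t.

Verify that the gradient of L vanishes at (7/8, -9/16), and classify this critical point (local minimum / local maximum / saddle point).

∇L = (-2s + 4t + 4, 4s + 8t + 1); substituting (7/8, -9/16) gives ∇L = (0, 0), so (7/8, -9/16) is indeed a critical point.
The Hessian of L is constant: H = [[-2, 4], [4, 8]].
det(H) = (-2)·8 − 4² = -32.
Since det(H) < 0, H is indefinite and the critical point is a saddle point.

saddle point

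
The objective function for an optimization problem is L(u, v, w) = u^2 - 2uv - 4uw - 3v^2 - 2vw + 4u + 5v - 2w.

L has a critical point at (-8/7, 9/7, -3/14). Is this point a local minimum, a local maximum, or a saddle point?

The Hessian is constant: H = [[2, -2, -4], [-2, -6, -2], [-4, -2, 0]].
Leading principal minors: Δ₁ = 2, Δ₂ = -16, Δ₃ = 56.
The minors fit neither the all-positive nor the alternating-sign pattern, so H is indefinite: a saddle point.

saddle point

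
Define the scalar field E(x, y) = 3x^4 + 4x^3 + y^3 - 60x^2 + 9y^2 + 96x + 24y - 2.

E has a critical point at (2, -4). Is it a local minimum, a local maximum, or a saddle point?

The mixed partial ∂²E/∂x∂y is 0, so the Hessian at any point is diag(E_xx, E_yy) = diag(12(3x^2 + 2x - 10), 6(y + 3)).
At (2, -4): H = diag(72, -6).
The eigenvalues have opposite signs, so H is indefinite: a saddle point.

saddle point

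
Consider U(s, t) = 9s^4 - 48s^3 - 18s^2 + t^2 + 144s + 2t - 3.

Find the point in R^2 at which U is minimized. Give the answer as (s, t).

U(s,t) separates as P(s) + Q(t) − 3, so its minimum is min P + min Q − 3.
P'(s) = 36(s - 4)(s - 1)(s + 1) vanishes at s ∈ {-1, 1, 4}; Q'(t) = 2(t + 1) vanishes at t ∈ {-1}.
Local minima of P (where P''>0): P(-1)=-105, P(4)=-480. Local minima of Q: Q(-1)=-1.
So the global minimum of U is P(4) + Q(-1) − 3 = -480 − 1 − 3 = -484, attained at (4, -1).

(4, -1)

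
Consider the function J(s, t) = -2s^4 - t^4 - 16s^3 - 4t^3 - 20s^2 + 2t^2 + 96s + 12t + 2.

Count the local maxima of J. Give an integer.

4

J separates as a function of s plus a function of t, so ∇J=0 decouples.
∂J/∂s = -8(s - 1)(s + 3)(s + 4) = 0 at s ∈ {-4, -3, 1}; ∂J/∂t = -4(t - 1)(t + 1)(t + 3) = 0 at t ∈ {-3, -1, 1}.
The Hessian is diagonal: diag(J_ss, J_tt). Second derivatives: J_ss(-4)=-40, J_ss(-3)=32, J_ss(1)=-160; J_tt(-3)=-32, J_tt(-1)=16, J_tt(1)=-32.
Local maxima occur where both diagonal entries negative: (-4, -3), (-4, 1), (1, -3), (1, 1). Count: 4.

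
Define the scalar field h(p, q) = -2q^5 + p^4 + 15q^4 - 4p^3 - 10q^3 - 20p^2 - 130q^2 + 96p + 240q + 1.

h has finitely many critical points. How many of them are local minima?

h separates as a function of p plus a function of q, so ∇h=0 decouples.
∂h/∂p = 4(p - 4)(p - 2)(p + 3) = 0 at p ∈ {-3, 2, 4}; ∂h/∂q = -10(q - 4)(q - 3)(q - 1)(q + 2) = 0 at q ∈ {-2, 1, 3, 4}.
The Hessian is diagonal: diag(h_pp, h_qq). Second derivatives: h_pp(-3)=140, h_pp(2)=-40, h_pp(4)=56; h_qq(-2)=900, h_qq(1)=-180, h_qq(3)=100, h_qq(4)=-180.
Local minima occur where both diagonal entries positive: (-3, -2), (-3, 3), (4, -2), (4, 3). Count: 4.

4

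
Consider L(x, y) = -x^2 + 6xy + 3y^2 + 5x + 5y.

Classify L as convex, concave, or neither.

neither

L is quadratic, so its Hessian is the constant matrix H = [[-2, 6], [6, 6]].
det(H) = -48, tr(H) = 4.
det(H) < 0, so H is indefinite: neither convex nor concave.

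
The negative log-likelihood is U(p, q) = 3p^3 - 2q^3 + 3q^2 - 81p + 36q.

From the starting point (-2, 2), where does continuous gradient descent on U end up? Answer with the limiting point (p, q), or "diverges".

U is separable, so gradient descent decouples: p follows -∂U/∂p, q follows -∂U/∂q.
∂U/∂p = 9(p - 3)(p + 3); at p=-2 this is -45, so p increases.
∂U/∂q = -6(q - 3)(q + 2); at q=2 this is 24, so q decreases.
p converges to its nearest critical value 3 (a local min of the p-part); q converges to -2. The iterate converges to (3, -2).

(3, -2)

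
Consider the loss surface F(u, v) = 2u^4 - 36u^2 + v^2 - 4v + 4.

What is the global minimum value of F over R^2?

F(u,v) separates as P(u) + Q(v) + 4, so its minimum is min P + min Q + 4.
P'(u) = 8u(u - 3)(u + 3) vanishes at u ∈ {-3, 0, 3}; Q'(v) = 2v - 4 vanishes at v ∈ {2}.
Local minima of P (where P''>0): P(-3)=-162, P(3)=-162. Local minima of Q: Q(2)=-4.
So the global minimum of F is P(-3) + Q(2) + 4 = -162 − 4 + 4 = -162, attained at (-3, 2).

-162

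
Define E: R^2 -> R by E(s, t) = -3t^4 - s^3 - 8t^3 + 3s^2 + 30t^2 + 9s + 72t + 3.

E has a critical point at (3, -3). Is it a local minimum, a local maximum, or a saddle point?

local maximum

The mixed partial ∂²E/∂s∂t is 0, so the Hessian at any point is diag(E_ss, E_tt) = diag(6(-s + 1), 12(-3t^2 - 4t + 5)).
At (3, -3): H = diag(-12, -120).
Both eigenvalues are negative, so H is negative definite: a local maximum.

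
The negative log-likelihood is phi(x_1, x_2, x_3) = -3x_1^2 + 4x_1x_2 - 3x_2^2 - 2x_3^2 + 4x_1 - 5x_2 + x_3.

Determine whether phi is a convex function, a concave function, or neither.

phi is quadratic, so its Hessian is the constant matrix H = [[-6, 4, 0], [4, -6, 0], [0, 0, -4]].
Leading principal minors: -6, 20, -80.
Signs alternate −, +, − ⇒ H ≺ 0 ⇒ concave.

concave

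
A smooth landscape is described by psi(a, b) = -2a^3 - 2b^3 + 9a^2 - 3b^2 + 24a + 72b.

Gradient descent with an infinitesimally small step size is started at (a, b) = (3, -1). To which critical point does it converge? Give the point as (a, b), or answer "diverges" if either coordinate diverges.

(-1, -4)

psi is separable, so gradient descent decouples: a follows -∂psi/∂a, b follows -∂psi/∂b.
∂psi/∂a = -6(a - 4)(a + 1); at a=3 this is 24, so a decreases.
∂psi/∂b = -6(b - 3)(b + 4); at b=-1 this is 72, so b decreases.
a converges to its nearest critical value -1 (a local min of the a-part); b converges to -4. The iterate converges to (-1, -4).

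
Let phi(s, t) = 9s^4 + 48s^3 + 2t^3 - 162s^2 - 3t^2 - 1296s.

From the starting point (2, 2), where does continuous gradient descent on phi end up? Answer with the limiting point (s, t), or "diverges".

(3, 1)

phi is separable, so gradient descent decouples: s follows -∂phi/∂s, t follows -∂phi/∂t.
∂phi/∂s = 36(s - 3)(s + 3)(s + 4); at s=2 this is -1080, so s increases.
∂phi/∂t = 6t(t - 1); at t=2 this is 12, so t decreases.
s converges to its nearest critical value 3 (a local min of the s-part); t converges to 1. The iterate converges to (3, 1).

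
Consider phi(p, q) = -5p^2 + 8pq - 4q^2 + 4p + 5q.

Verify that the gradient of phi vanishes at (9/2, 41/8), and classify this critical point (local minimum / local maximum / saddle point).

∇phi = (-10p + 8q + 4, 8p - 8q + 5); substituting (9/2, 41/8) gives ∇phi = (0, 0), so (9/2, 41/8) is indeed a critical point.
The Hessian of phi is constant: H = [[-10, 8], [8, -8]].
det(H) = (-10)·(-8) − 8² = 16.
det(H) > 0 and tr(H) = -18 < 0, so H is negative definite and the point is a local maximum.

local maximum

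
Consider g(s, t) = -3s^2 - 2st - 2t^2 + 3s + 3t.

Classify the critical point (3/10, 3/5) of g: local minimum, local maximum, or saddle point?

local maximum

The Hessian of g is constant: H = [[-6, -2], [-2, -4]].
det(H) = (-6)·(-4) − (-2)² = 20.
det(H) > 0 and tr(H) = -10 < 0, so H is negative definite and the point is a local maximum.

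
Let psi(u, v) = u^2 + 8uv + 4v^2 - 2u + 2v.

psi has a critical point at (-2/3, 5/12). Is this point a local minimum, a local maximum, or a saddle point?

saddle point

The Hessian of psi is constant: H = [[2, 8], [8, 8]].
det(H) = 2·8 − 8² = -48.
Since det(H) < 0, H is indefinite and the critical point is a saddle point.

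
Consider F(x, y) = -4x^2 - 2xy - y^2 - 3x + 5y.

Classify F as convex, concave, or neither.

F is quadratic, so its Hessian is the constant matrix H = [[-8, -2], [-2, -2]].
det(H) = 12, tr(H) = -10.
det(H) > 0 and tr(H) < 0, so H is negative definite everywhere: concave.

concave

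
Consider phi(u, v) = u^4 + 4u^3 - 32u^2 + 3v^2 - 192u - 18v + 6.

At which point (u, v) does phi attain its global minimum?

phi(u,v) separates as P(u) + Q(v) + 6, so its minimum is min P + min Q + 6.
P'(u) = 4(u - 4)(u + 3)(u + 4) vanishes at u ∈ {-4, -3, 4}; Q'(v) = 6v - 18 vanishes at v ∈ {3}.
Local minima of P (where P''>0): P(-4)=256, P(4)=-768. Local minima of Q: Q(3)=-27.
So the global minimum of phi is P(4) + Q(3) + 6 = -768 − 27 + 6 = -789, attained at (4, 3).

(4, 3)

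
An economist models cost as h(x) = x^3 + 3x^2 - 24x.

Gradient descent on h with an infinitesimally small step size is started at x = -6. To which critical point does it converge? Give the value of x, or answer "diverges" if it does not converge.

diverges

h'(x) = 3(x - 2)(x + 4), so h'(-6) = 48.
Gradient descent moves in the -h' direction, i.e. x is decreasing.
There is no critical point below x=-6, and h' keeps the same sign, so the iterate runs off to −∞.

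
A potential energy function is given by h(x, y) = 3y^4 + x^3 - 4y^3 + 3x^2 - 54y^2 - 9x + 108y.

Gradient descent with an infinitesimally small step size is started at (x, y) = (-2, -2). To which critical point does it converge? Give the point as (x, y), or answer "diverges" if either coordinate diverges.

(1, -3)

h is separable, so gradient descent decouples: x follows -∂h/∂x, y follows -∂h/∂y.
∂h/∂x = 3(x - 1)(x + 3); at x=-2 this is -9, so x increases.
∂h/∂y = 12(y - 3)(y - 1)(y + 3); at y=-2 this is 180, so y decreases.
x converges to its nearest critical value 1 (a local min of the x-part); y converges to -3. The iterate converges to (1, -3).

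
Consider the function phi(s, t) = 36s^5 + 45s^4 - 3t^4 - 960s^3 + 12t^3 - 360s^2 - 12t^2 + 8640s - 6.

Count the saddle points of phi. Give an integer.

6

phi separates as a function of s plus a function of t, so ∇phi=0 decouples.
∂phi/∂s = 180(s - 3)(s - 2)(s + 2)(s + 4) = 0 at s ∈ {-4, -2, 2, 3}; ∂phi/∂t = -12t(t - 2)(t - 1) = 0 at t ∈ {0, 1, 2}.
The Hessian is diagonal: diag(phi_ss, phi_tt). Second derivatives: phi_ss(-4)=-15120, phi_ss(-2)=7200, phi_ss(2)=-4320, phi_ss(3)=6300; phi_tt(0)=-24, phi_tt(1)=12, phi_tt(2)=-24.
Saddle points occur where the two diagonal entries have opposite signs: (-4, 1), (-2, 0), (-2, 2), (2, 1), (3, 0), (3, 2). Count: 6.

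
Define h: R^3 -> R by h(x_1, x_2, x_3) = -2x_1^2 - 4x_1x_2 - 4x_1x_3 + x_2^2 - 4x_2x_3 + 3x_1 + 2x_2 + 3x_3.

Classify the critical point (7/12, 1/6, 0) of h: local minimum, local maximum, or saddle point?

saddle point

The Hessian is constant: H = [[-4, -4, -4], [-4, 2, -4], [-4, -4, 0]].
Leading principal minors: Δ₁ = -4, Δ₂ = -24, Δ₃ = -96.
The minors fit neither the all-positive nor the alternating-sign pattern, so H is indefinite: a saddle point.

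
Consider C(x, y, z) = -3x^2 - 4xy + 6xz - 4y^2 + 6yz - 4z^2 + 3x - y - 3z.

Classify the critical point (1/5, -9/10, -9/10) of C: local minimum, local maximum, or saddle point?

The Hessian is constant: H = [[-6, -4, 6], [-4, -8, 6], [6, 6, -8]].
Leading principal minors: Δ₁ = -6, Δ₂ = 32, Δ₃ = -40.
The minors alternate sign starting negative (−, +, −), so H is negative definite: a local maximum.

local maximum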